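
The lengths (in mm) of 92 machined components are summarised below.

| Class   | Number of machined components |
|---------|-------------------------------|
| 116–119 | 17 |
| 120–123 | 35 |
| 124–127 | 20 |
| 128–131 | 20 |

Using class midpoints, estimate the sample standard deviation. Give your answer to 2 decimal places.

4.13

Midpoints: 117.5, 121.5, 125.5, 129.5
n = 92, Σfm = 11350, mean = 123.3696
Σfm² = 1401795
Σf(m − x̄)² = Σfm² − (Σfm)²/n = 1401795 − 11350²/92 = 1550.4348
Sample variance = 1550.4348 / 91 = 17.0377
Standard deviation = √17.0377 = 4.1277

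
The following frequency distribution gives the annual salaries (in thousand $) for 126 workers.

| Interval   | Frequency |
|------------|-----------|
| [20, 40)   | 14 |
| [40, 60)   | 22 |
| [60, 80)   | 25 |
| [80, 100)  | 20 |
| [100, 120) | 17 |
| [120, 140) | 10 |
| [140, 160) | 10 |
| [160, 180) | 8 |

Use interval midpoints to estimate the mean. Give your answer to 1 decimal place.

88.1

Midpoints: 30, 50, 70, 90, 110, 130, 150, 170
Σfm = 14×30 + 22×50 + 25×70 + 20×90 + 17×110 + 10×130 + 10×150 + 8×170 = 11100
n = Σf = 126
Mean = 11100 / 126 = 88.0952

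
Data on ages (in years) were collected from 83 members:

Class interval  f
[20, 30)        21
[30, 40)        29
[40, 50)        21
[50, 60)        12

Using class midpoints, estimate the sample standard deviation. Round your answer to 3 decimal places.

Midpoints: 25, 35, 45, 55
n = 83, Σfm = 3145, mean = 37.8916
Σfm² = 127475
Σf(m − x̄)² = Σfm² − (Σfm)²/n = 127475 − 3145²/83 = 8306.0241
Sample variance = 8306.0241 / 82 = 101.2930
Standard deviation = √101.2930 = 10.0644

10.064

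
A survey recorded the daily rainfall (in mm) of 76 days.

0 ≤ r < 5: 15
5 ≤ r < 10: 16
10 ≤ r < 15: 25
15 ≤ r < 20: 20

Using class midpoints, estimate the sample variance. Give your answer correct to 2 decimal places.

Midpoints: 2.5, 7.5, 12.5, 17.5
n = 76, Σfm = 820, mean = 10.7895
Σfm² = 11025
Σf(m − x̄)² = Σfm² − (Σfm)²/n = 11025 − 820²/76 = 2177.6316
Sample variance = 2177.6316 / 75 = 29.0351

29.04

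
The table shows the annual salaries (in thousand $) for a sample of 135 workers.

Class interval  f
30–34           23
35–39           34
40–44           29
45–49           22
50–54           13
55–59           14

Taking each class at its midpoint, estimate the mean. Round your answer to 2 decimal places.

42.37

Midpoints: 32, 37, 42, 47, 52, 57
Σfm = 23×32 + 34×37 + 29×42 + 22×47 + 13×52 + 14×57 = 5720
n = Σf = 135
Mean = 5720 / 135 = 42.3704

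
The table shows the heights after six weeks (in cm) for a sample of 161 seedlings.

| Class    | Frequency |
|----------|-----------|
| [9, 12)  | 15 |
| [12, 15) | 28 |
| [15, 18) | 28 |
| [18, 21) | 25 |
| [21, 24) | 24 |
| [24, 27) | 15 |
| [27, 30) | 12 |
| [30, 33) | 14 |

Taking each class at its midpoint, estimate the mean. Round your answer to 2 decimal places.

Midpoints: 10.5, 13.5, 16.5, 19.5, 22.5, 25.5, 28.5, 31.5
Σfm = 15×10.5 + 28×13.5 + 28×16.5 + 25×19.5 + 24×22.5 + 15×25.5 + 12×28.5 + 14×31.5 = 3190.5
n = Σf = 161
Mean = 3190.5 / 161 = 19.8168

19.82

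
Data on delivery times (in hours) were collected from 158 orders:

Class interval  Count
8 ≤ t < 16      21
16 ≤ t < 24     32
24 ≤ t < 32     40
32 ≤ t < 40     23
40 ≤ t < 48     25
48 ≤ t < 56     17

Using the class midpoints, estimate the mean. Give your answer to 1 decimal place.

30.5

Midpoints: 12, 20, 28, 36, 44, 52
Σfm = 21×12 + 32×20 + 40×28 + 23×36 + 25×44 + 17×52 = 4824
n = Σf = 158
Mean = 4824 / 158 = 30.5316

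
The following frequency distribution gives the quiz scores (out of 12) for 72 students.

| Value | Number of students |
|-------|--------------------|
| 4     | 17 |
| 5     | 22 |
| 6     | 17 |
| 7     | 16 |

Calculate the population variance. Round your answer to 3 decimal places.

Values: 4, 5, 6, 7
n = 72, Σfx = 392, mean = 5.4444
Σfx² = 2218
Σf(x − x̄)² = Σfx² − (Σfx)²/n = 2218 − 392²/72 = 83.7778
Population variance = 83.7778 / 72 = 1.1636

1.164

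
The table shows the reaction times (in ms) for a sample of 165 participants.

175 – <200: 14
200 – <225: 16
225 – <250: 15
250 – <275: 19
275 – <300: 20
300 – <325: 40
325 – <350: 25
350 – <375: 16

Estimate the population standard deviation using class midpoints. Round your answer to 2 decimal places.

Midpoints: 187.5, 212.5, 237.5, 262.5, 287.5, 312.5, 337.5, 362.5
n = 165, Σfm = 47062.5, mean = 285.2273
Σfm² = 13879531.25
Σf(m − x̄)² = Σfm² − (Σfm)²/n = 13879531.25 − 47062.5²/165 = 456022.7273
Population variance = 456022.7273 / 165 = 2763.7741
Standard deviation = √2763.7741 = 52.5716

52.57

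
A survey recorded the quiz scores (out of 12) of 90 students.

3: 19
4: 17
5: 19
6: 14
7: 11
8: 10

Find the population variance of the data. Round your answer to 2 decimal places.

Values: 3, 4, 5, 6, 7, 8
n = 90, Σfx = 461, mean = 5.1222
Σfx² = 2601
Σf(x − x̄)² = Σfx² − (Σfx)²/n = 2601 − 461²/90 = 239.6556
Population variance = 239.6556 / 90 = 2.6628

2.66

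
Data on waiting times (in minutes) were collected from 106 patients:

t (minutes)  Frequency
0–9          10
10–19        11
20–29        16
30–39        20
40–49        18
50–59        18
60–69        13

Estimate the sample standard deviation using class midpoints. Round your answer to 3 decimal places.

Midpoints: 4.5, 14.5, 24.5, 34.5, 44.5, 54.5, 64.5
n = 106, Σfm = 3907, mean = 36.8585
Σfm² = 179116.5
Σf(m − x̄)² = Σfm² − (Σfm)²/n = 179116.5 − 3907²/106 = 35110.3774
Sample variance = 35110.3774 / 105 = 334.3845
Standard deviation = √334.3845 = 18.2862

18.286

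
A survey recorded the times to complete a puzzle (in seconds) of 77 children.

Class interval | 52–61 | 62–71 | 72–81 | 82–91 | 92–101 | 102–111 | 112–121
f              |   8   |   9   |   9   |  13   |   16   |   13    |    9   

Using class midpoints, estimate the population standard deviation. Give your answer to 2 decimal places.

18.44

Midpoints: 56.5, 66.5, 76.5, 86.5, 96.5, 106.5, 116.5
n = 77, Σfm = 6840.5, mean = 88.8377
Σfm² = 633873.25
Σf(m − x̄)² = Σfm² − (Σfm)²/n = 633873.25 − 6840.5²/77 = 26179.2208
Population variance = 26179.2208 / 77 = 339.9899
Standard deviation = √339.9899 = 18.4388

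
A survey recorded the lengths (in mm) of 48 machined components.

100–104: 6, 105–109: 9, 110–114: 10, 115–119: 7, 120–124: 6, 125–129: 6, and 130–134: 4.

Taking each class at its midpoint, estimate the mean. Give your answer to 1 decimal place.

115.3

Midpoints: 102, 107, 112, 117, 122, 127, 132
Σfm = 6×102 + 9×107 + 10×112 + 7×117 + 6×122 + 6×127 + 4×132 = 5536
n = Σf = 48
Mean = 5536 / 48 = 115.3333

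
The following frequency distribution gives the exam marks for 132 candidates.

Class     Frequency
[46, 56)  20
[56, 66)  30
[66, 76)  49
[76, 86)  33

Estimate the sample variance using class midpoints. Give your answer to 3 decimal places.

101.243

Midpoints: 51, 61, 71, 81
n = 132, Σfm = 9002, mean = 68.1970
Σfm² = 627172
Σf(m − x̄)² = Σfm² − (Σfm)²/n = 627172 − 9002²/132 = 13262.8788
Sample variance = 13262.8788 / 131 = 101.2433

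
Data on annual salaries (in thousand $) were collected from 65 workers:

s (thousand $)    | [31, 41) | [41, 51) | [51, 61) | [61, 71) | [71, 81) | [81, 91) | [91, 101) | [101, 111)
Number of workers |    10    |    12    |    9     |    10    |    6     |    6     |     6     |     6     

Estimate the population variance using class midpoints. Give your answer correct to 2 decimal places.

502.86

Midpoints: 36, 46, 56, 66, 76, 86, 96, 106
n = 65, Σfm = 4260, mean = 65.5385
Σfm² = 311880
Σf(m − x̄)² = Σfm² − (Σfm)²/n = 311880 − 4260²/65 = 32686.1538
Population variance = 32686.1538 / 65 = 502.8639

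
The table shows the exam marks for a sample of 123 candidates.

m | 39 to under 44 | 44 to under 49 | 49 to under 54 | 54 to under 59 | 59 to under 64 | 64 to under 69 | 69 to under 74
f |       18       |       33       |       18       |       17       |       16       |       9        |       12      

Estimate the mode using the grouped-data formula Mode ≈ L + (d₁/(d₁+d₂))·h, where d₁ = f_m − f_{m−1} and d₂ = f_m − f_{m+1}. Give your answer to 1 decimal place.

46.5

Modal class: 44 to under 49 (highest frequency 33).
d₁ = 33 − 18 = 15, d₂ = 33 − 18 = 15
Mode ≈ 44 + (15/(15+15)) × 5 = 44 + 2.5000 = 46.5000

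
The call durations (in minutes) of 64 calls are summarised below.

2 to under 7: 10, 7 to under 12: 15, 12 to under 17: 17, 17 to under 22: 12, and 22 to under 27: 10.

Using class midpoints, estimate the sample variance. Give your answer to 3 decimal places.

42.405

Midpoints: 4.5, 9.5, 14.5, 19.5, 24.5
n = 64, Σfm = 913, mean = 14.2656
Σfm² = 15696
Σf(m − x̄)² = Σfm² − (Σfm)²/n = 15696 − 913²/64 = 2671.4844
Sample variance = 2671.4844 / 63 = 42.4045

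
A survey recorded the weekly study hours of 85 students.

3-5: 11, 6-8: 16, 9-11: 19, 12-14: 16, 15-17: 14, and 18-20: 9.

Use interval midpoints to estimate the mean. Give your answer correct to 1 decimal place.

11.2

Midpoints: 4, 7, 10, 13, 16, 19
Σfm = 11×4 + 16×7 + 19×10 + 16×13 + 14×16 + 9×19 = 949
n = Σf = 85
Mean = 949 / 85 = 11.1647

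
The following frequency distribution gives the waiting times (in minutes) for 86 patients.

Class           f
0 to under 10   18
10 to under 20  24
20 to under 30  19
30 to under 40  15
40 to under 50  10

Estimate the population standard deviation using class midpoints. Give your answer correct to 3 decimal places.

Midpoints: 5, 15, 25, 35, 45
n = 86, Σfm = 1900, mean = 22.0930
Σfm² = 56350
Σf(m − x̄)² = Σfm² − (Σfm)²/n = 56350 − 1900²/86 = 14373.2558
Population variance = 14373.2558 / 86 = 167.1309
Standard deviation = √167.1309 = 12.9279

12.928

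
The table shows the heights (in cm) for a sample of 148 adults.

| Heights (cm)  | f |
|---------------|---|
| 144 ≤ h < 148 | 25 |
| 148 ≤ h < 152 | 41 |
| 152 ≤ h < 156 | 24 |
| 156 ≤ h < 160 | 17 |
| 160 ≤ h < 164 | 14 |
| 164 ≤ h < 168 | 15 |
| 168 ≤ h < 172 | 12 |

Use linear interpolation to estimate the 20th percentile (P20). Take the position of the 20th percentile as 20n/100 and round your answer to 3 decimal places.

148.449

Cumulative frequencies: 25, 66, 90, 107, 121, 136, 148
n = 148; position = 20n/100 = 29.6.
This falls in the class 148 ≤ h < 152: L = 148, F = 25, f = 41, h = 4.
20th percentile ≈ 148 + ((29.6 − 25) / 41) × 4 = 148.4488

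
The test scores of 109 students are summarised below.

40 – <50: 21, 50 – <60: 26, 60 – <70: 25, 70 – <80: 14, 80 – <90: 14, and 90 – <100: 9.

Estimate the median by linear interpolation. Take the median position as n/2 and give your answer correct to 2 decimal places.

63.00

Cumulative frequencies: 21, 47, 72, 86, 100, 109
n = 109; position = n/2 = 54.5.
This falls in the class 60 – <70: L = 60, F = 47, f = 25, h = 10.
Median ≈ 60 + ((54.5 − 47) / 25) × 10 = 63.0000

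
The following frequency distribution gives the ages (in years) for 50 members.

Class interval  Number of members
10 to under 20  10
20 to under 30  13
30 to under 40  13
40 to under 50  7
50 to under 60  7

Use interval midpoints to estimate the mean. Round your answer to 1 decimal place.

Midpoints: 15, 25, 35, 45, 55
Σfm = 10×15 + 13×25 + 13×35 + 7×45 + 7×55 = 1630
n = Σf = 50
Mean = 1630 / 50 = 32.6000

32.6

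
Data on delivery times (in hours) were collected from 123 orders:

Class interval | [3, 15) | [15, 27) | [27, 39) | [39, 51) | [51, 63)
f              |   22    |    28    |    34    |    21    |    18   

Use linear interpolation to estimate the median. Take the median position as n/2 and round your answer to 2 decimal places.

Cumulative frequencies: 22, 50, 84, 105, 123
n = 123; position = n/2 = 61.5.
This falls in the class [27, 39): L = 27, F = 50, f = 34, h = 12.
Median ≈ 27 + ((61.5 − 50) / 34) × 12 = 31.0588

31.06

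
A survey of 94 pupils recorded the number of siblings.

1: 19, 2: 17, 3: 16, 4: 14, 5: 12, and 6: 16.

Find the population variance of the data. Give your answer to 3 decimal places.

3.072

Values: 1, 2, 3, 4, 5, 6
n = 94, Σfx = 313, mean = 3.3298
Σfx² = 1331
Σf(x − x̄)² = Σfx² − (Σfx)²/n = 1331 − 313²/94 = 288.7766
Population variance = 288.7766 / 94 = 3.0721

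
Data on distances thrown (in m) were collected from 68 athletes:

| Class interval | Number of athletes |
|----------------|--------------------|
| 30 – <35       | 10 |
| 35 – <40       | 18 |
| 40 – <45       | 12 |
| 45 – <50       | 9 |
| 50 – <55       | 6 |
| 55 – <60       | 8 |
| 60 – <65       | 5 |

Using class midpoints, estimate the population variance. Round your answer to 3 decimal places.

Midpoints: 32.5, 37.5, 42.5, 47.5, 52.5, 57.5, 62.5
n = 68, Σfm = 3025, mean = 44.4853
Σfm² = 140375
Σf(m − x̄)² = Σfm² − (Σfm)²/n = 140375 − 3025²/68 = 5806.9853
Population variance = 5806.9853 / 68 = 85.3968

85.397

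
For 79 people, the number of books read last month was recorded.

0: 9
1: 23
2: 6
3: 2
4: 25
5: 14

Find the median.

3

Cumulative frequencies: 9, 32, 38, 40, 65, 79
n = 79, so the median is the value in position (n+1)/2 = 40.
Position 40 falls at value 3.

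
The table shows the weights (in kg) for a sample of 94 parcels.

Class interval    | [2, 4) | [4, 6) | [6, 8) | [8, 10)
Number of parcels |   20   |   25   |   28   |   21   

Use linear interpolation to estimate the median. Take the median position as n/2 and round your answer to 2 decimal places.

Cumulative frequencies: 20, 45, 73, 94
n = 94; position = n/2 = 47.
This falls in the class [6, 8): L = 6, F = 45, f = 28, h = 2.
Median ≈ 6 + ((47 − 45) / 28) × 2 = 6.1429

6.14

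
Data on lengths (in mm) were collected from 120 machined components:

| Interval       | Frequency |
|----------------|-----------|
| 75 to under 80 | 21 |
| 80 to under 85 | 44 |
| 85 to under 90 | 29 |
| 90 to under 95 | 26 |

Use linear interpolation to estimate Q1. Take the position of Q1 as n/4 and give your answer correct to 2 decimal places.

Cumulative frequencies: 21, 65, 94, 120
n = 120; position = n/4 = 30.
This falls in the class 80 to under 85: L = 80, F = 21, f = 44, h = 5.
Lower quartile ≈ 80 + ((30 − 21) / 44) × 5 = 81.0227

81.02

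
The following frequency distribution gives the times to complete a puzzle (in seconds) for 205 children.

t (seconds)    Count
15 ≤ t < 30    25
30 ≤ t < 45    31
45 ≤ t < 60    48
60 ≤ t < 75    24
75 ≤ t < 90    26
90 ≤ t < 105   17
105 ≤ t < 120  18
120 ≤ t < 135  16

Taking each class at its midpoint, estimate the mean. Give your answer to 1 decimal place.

67.0

Midpoints: 22.5, 37.5, 52.5, 67.5, 82.5, 97.5, 112.5, 127.5
Σfm = 25×22.5 + 31×37.5 + 48×52.5 + 24×67.5 + 26×82.5 + 17×97.5 + 18×112.5 + 16×127.5 = 13732.5
n = Σf = 205
Mean = 13732.5 / 205 = 66.9878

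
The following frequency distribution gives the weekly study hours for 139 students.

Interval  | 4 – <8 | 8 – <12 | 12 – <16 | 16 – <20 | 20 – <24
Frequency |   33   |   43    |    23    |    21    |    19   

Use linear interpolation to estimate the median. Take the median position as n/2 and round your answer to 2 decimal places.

Cumulative frequencies: 33, 76, 99, 120, 139
n = 139; position = n/2 = 69.5.
This falls in the class 8 – <12: L = 8, F = 33, f = 43, h = 4.
Median ≈ 8 + ((69.5 − 33) / 43) × 4 = 11.3953

11.40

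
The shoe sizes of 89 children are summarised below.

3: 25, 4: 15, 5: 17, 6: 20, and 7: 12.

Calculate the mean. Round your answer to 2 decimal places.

4.76

Values: 3, 4, 5, 6, 7
Σfx = 25×3 + 15×4 + 17×5 + 20×6 + 12×7 = 424
n = Σf = 89
Mean = 424 / 89 = 4.7640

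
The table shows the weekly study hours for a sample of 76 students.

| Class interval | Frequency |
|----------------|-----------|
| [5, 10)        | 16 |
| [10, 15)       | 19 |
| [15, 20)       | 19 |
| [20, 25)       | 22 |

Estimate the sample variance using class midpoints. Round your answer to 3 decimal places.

31.311

Midpoints: 7.5, 12.5, 17.5, 22.5
n = 76, Σfm = 1185, mean = 15.5921
Σfm² = 20825
Σf(m − x̄)² = Σfm² − (Σfm)²/n = 20825 − 1185²/76 = 2348.3553
Sample variance = 2348.3553 / 75 = 31.3114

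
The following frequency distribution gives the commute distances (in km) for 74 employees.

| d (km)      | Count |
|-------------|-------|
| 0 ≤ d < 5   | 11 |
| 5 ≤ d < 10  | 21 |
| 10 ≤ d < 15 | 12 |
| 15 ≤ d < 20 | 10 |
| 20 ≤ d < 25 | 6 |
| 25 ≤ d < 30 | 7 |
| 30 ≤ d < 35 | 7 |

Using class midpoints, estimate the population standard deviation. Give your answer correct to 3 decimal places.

Midpoints: 2.5, 7.5, 12.5, 17.5, 22.5, 27.5, 32.5
n = 74, Σfm = 1065, mean = 14.3919
Σfm² = 21912.5
Σf(m − x̄)² = Σfm² − (Σfm)²/n = 21912.5 − 1065²/74 = 6585.1351
Population variance = 6585.1351 / 74 = 88.9883
Standard deviation = √88.9883 = 9.4334

9.433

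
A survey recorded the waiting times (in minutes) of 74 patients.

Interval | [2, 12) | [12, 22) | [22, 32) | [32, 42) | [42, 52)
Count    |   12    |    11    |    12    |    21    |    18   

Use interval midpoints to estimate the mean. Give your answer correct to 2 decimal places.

Midpoints: 7, 17, 27, 37, 47
Σfm = 12×7 + 11×17 + 12×27 + 21×37 + 18×47 = 2218
n = Σf = 74
Mean = 2218 / 74 = 29.9730

29.97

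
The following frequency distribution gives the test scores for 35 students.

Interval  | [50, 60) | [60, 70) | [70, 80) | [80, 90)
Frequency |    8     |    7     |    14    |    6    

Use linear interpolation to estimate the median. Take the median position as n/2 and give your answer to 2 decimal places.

71.79

Cumulative frequencies: 8, 15, 29, 35
n = 35; position = n/2 = 17.5.
This falls in the class [70, 80): L = 70, F = 15, f = 14, h = 10.
Median ≈ 70 + ((17.5 − 15) / 14) × 10 = 71.7857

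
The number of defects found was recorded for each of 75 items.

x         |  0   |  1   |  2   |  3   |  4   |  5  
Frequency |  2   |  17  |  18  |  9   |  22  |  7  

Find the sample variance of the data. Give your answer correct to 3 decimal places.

1.994

Values: 0, 1, 2, 3, 4, 5
n = 75, Σfx = 203, mean = 2.7067
Σfx² = 697
Σf(x − x̄)² = Σfx² − (Σfx)²/n = 697 − 203²/75 = 147.5467
Sample variance = 147.5467 / 74 = 1.9939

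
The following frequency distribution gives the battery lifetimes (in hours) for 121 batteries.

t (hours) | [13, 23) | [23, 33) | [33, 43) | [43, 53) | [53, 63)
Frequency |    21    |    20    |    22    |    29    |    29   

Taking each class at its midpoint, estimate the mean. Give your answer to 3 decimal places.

Midpoints: 18, 28, 38, 48, 58
Σfm = 21×18 + 20×28 + 22×38 + 29×48 + 29×58 = 4848
n = Σf = 121
Mean = 4848 / 121 = 40.0661

40.066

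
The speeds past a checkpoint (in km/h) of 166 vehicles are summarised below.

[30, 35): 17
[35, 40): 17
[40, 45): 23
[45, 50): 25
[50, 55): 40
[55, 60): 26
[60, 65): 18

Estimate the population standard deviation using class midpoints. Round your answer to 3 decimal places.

Midpoints: 32.5, 37.5, 42.5, 47.5, 52.5, 57.5, 62.5
n = 166, Σfm = 8075, mean = 48.6446
Σfm² = 406337.5
Σf(m − x̄)² = Σfm² − (Σfm)²/n = 406337.5 − 8075²/166 = 13532.5301
Population variance = 13532.5301 / 166 = 81.5213
Standard deviation = √81.5213 = 9.0289

9.029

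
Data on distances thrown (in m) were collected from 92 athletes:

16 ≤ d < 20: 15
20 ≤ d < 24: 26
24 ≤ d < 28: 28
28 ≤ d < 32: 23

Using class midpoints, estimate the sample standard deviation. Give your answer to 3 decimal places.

4.133

Midpoints: 18, 22, 26, 30
n = 92, Σfm = 2260, mean = 24.5652
Σfm² = 57072
Σf(m − x̄)² = Σfm² − (Σfm)²/n = 57072 − 2260²/92 = 1554.6087
Sample variance = 1554.6087 / 91 = 17.0836
Standard deviation = √17.0836 = 4.1332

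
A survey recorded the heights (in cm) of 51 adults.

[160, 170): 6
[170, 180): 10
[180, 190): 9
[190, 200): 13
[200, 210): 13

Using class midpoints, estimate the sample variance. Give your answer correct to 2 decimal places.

Midpoints: 165, 175, 185, 195, 205
n = 51, Σfm = 9605, mean = 188.3333
Σfm² = 1818275
Σf(m − x̄)² = Σfm² − (Σfm)²/n = 1818275 − 9605²/51 = 9333.3333
Sample variance = 9333.3333 / 50 = 186.6667

186.67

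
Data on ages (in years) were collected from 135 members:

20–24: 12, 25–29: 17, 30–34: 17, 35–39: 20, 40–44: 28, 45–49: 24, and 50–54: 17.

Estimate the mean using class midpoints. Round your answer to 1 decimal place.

Midpoints: 22, 27, 32, 37, 42, 47, 52
Σfm = 12×22 + 17×27 + 17×32 + 20×37 + 28×42 + 24×47 + 17×52 = 5195
n = Σf = 135
Mean = 5195 / 135 = 38.4815

38.5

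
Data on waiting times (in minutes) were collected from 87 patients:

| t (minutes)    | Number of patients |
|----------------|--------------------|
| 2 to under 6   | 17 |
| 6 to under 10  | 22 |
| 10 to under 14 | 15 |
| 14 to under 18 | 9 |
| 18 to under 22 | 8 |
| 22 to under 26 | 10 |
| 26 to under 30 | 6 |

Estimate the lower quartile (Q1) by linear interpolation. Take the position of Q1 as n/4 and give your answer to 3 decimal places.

6.864

Cumulative frequencies: 17, 39, 54, 63, 71, 81, 87
n = 87; position = n/4 = 21.75.
This falls in the class 6 to under 10: L = 6, F = 17, f = 22, h = 4.
Lower quartile ≈ 6 + ((21.75 − 17) / 22) × 4 = 6.8636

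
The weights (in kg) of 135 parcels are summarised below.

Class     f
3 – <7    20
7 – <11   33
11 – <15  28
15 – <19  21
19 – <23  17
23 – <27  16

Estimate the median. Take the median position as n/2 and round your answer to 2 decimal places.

Cumulative frequencies: 20, 53, 81, 102, 119, 135
n = 135; position = n/2 = 67.5.
This falls in the class 11 – <15: L = 11, F = 53, f = 28, h = 4.
Median ≈ 11 + ((67.5 − 53) / 28) × 4 = 13.0714

13.07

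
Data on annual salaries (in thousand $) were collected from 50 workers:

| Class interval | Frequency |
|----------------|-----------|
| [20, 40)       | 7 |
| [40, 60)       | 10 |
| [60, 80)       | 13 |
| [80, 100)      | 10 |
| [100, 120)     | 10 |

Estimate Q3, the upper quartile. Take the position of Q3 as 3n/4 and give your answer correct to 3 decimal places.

Cumulative frequencies: 7, 17, 30, 40, 50
n = 50; position = 3n/4 = 37.5.
This falls in the class [80, 100): L = 80, F = 30, f = 10, h = 20.
Upper quartile ≈ 80 + ((37.5 − 30) / 10) × 20 = 95.0000

95.000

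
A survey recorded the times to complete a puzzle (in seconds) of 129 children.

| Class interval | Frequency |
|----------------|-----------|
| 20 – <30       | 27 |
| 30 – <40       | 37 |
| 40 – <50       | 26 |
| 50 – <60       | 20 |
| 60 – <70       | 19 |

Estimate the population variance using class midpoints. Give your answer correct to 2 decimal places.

Midpoints: 25, 35, 45, 55, 65
n = 129, Σfm = 5475, mean = 42.4419
Σfm² = 255625
Σf(m − x̄)² = Σfm² − (Σfm)²/n = 255625 − 5475²/129 = 23255.8140
Population variance = 23255.8140 / 129 = 180.2776

180.28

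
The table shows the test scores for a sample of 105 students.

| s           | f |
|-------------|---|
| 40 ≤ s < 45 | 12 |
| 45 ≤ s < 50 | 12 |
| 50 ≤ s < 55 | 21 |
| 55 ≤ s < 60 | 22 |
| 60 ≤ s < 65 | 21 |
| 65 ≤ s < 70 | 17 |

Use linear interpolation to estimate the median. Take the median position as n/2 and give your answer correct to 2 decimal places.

56.70

Cumulative frequencies: 12, 24, 45, 67, 88, 105
n = 105; position = n/2 = 52.5.
This falls in the class 55 ≤ s < 60: L = 55, F = 45, f = 22, h = 5.
Median ≈ 55 + ((52.5 − 45) / 22) × 5 = 56.7045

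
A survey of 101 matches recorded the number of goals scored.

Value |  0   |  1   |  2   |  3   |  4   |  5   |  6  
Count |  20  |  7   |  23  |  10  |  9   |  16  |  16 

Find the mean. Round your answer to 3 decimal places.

2.921

Values: 0, 1, 2, 3, 4, 5, 6
Σfx = 20×0 + 7×1 + 23×2 + 10×3 + 9×4 + 16×5 + 16×6 = 295
n = Σf = 101
Mean = 295 / 101 = 2.9208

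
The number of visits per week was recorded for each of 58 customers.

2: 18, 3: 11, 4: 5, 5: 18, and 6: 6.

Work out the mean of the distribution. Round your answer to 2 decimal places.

Values: 2, 3, 4, 5, 6
Σfx = 18×2 + 11×3 + 5×4 + 18×5 + 6×6 = 215
n = Σf = 58
Mean = 215 / 58 = 3.7069

3.71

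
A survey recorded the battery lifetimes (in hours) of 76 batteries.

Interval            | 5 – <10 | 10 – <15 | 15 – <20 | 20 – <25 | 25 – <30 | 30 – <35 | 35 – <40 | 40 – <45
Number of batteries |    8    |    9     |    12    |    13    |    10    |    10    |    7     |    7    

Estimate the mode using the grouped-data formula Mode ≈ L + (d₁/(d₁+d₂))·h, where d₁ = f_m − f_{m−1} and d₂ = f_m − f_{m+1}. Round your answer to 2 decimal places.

21.25

Modal class: 20 – <25 (highest frequency 13).
d₁ = 13 − 12 = 1, d₂ = 13 − 10 = 3
Mode ≈ 20 + (1/(1+3)) × 5 = 20 + 1.2500 = 21.2500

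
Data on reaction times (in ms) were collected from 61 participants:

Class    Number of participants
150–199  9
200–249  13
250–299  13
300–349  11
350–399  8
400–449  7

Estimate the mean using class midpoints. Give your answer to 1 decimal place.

Midpoints: 174.5, 224.5, 274.5, 324.5, 374.5, 424.5
Σfm = 9×174.5 + 13×224.5 + 13×274.5 + 11×324.5 + 8×374.5 + 7×424.5 = 17594.5
n = Σf = 61
Mean = 17594.5 / 61 = 288.4344

288.4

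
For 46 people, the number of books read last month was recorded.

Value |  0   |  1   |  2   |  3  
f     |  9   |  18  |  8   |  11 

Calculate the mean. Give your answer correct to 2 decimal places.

Values: 0, 1, 2, 3
Σfx = 9×0 + 18×1 + 8×2 + 11×3 = 67
n = Σf = 46
Mean = 67 / 46 = 1.4565

1.46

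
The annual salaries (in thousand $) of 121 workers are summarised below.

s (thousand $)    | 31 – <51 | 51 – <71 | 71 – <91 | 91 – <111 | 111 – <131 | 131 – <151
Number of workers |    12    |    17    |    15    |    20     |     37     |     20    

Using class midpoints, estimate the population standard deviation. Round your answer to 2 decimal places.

31.88

Midpoints: 41, 61, 81, 101, 121, 141
n = 121, Σfm = 12061, mean = 99.6777
Σfm² = 1325201
Σf(m − x̄)² = Σfm² − (Σfm)²/n = 1325201 − 12061²/121 = 122988.4298
Population variance = 122988.4298 / 121 = 1016.4333
Standard deviation = √1016.4333 = 31.8816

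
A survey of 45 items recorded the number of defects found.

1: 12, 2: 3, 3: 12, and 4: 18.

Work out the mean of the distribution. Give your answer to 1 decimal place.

Values: 1, 2, 3, 4
Σfx = 12×1 + 3×2 + 12×3 + 18×4 = 126
n = Σf = 45
Mean = 126 / 45 = 2.8000

2.8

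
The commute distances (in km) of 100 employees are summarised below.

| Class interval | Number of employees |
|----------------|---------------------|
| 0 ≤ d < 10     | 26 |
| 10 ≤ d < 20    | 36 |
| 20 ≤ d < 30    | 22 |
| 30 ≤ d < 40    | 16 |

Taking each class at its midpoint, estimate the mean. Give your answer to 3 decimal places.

Midpoints: 5, 15, 25, 35
Σfm = 26×5 + 36×15 + 22×25 + 16×35 = 1780
n = Σf = 100
Mean = 1780 / 100 = 17.8000

17.800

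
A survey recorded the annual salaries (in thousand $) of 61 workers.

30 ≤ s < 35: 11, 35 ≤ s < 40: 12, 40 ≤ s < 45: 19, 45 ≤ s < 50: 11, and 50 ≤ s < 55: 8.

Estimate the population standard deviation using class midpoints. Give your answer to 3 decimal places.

6.344

Midpoints: 32.5, 37.5, 42.5, 47.5, 52.5
n = 61, Σfm = 2557.5, mean = 41.9262
Σfm² = 109681.25
Σf(m − x̄)² = Σfm² − (Σfm)²/n = 109681.25 − 2557.5²/61 = 2454.9180
Population variance = 2454.9180 / 61 = 40.2446
Standard deviation = √40.2446 = 6.3439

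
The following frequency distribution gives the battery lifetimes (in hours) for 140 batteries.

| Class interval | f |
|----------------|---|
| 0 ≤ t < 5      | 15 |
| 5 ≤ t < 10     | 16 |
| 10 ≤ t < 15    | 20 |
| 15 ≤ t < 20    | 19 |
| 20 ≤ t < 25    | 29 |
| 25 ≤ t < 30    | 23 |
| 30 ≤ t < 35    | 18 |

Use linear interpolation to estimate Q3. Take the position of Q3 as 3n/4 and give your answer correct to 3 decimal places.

Cumulative frequencies: 15, 31, 51, 70, 99, 122, 140
n = 140; position = 3n/4 = 105.
This falls in the class 25 ≤ t < 30: L = 25, F = 99, f = 23, h = 5.
Upper quartile ≈ 25 + ((105 − 99) / 23) × 5 = 26.3043

26.304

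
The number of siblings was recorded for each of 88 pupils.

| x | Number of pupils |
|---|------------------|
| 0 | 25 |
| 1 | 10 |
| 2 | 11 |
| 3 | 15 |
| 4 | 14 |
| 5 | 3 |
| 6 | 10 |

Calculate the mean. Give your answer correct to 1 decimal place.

Values: 0, 1, 2, 3, 4, 5, 6
Σfx = 25×0 + 10×1 + 11×2 + 15×3 + 14×4 + 3×5 + 10×6 = 208
n = Σf = 88
Mean = 208 / 88 = 2.3636

2.4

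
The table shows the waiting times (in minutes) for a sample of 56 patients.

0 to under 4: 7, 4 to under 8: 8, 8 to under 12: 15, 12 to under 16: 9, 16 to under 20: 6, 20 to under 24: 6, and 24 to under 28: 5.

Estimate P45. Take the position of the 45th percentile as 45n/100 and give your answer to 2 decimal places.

Cumulative frequencies: 7, 15, 30, 39, 45, 51, 56
n = 56; position = 45n/100 = 25.2.
This falls in the class 8 to under 12: L = 8, F = 15, f = 15, h = 4.
45th percentile ≈ 8 + ((25.2 − 15) / 15) × 4 = 10.7200

10.72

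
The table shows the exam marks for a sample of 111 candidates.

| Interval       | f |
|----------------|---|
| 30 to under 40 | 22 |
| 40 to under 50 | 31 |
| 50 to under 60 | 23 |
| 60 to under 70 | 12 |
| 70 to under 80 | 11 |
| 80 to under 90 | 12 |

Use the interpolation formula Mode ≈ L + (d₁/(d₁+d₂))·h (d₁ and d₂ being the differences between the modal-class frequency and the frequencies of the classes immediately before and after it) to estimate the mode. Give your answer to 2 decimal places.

45.29

Modal class: 40 to under 50 (highest frequency 31).
d₁ = 31 − 22 = 9, d₂ = 31 − 23 = 8
Mode ≈ 40 + (9/(9+8)) × 10 = 40 + 5.2941 = 45.2941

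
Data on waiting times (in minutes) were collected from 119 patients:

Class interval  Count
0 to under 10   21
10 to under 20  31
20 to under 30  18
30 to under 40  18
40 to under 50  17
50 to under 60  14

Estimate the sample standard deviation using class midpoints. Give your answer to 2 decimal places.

16.55

Midpoints: 5, 15, 25, 35, 45, 55
n = 119, Σfm = 3185, mean = 26.7647
Σfm² = 117575
Σf(m − x̄)² = Σfm² − (Σfm)²/n = 117575 − 3185²/119 = 32329.4118
Sample variance = 32329.4118 / 118 = 273.9781
Standard deviation = √273.9781 = 16.5523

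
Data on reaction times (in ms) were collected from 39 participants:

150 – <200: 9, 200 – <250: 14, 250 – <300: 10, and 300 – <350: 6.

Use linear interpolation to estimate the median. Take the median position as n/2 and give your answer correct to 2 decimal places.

Cumulative frequencies: 9, 23, 33, 39
n = 39; position = n/2 = 19.5.
This falls in the class 200 – <250: L = 200, F = 9, f = 14, h = 50.
Median ≈ 200 + ((19.5 − 9) / 14) × 50 = 237.5000

237.50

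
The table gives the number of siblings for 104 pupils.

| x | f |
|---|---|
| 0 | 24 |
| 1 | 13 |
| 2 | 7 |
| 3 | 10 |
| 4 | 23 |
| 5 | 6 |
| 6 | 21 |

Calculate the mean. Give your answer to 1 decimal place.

Values: 0, 1, 2, 3, 4, 5, 6
Σfx = 24×0 + 13×1 + 7×2 + 10×3 + 23×4 + 6×5 + 21×6 = 305
n = Σf = 104
Mean = 305 / 104 = 2.9327

2.9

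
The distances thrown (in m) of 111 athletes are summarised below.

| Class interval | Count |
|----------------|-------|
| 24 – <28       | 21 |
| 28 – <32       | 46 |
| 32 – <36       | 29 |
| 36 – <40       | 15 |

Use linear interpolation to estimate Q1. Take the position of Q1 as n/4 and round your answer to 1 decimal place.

28.6

Cumulative frequencies: 21, 67, 96, 111
n = 111; position = n/4 = 27.75.
This falls in the class 28 – <32: L = 28, F = 21, f = 46, h = 4.
Lower quartile ≈ 28 + ((27.75 − 21) / 46) × 4 = 28.5870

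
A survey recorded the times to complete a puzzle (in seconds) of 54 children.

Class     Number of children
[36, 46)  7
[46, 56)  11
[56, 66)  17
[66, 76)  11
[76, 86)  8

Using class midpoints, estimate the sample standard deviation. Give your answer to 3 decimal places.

12.433

Midpoints: 41, 51, 61, 71, 81
n = 54, Σfm = 3314, mean = 61.3704
Σfm² = 211574
Σf(m − x̄)² = Σfm² − (Σfm)²/n = 211574 − 3314²/54 = 8192.5926
Sample variance = 8192.5926 / 53 = 154.5772
Standard deviation = √154.5772 = 12.4329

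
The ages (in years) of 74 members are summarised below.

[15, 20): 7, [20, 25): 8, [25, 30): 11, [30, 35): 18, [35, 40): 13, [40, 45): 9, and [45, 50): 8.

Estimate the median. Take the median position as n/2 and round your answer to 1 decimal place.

Cumulative frequencies: 7, 15, 26, 44, 57, 66, 74
n = 74; position = n/2 = 37.
This falls in the class [30, 35): L = 30, F = 26, f = 18, h = 5.
Median ≈ 30 + ((37 − 26) / 18) × 5 = 33.0556

33.1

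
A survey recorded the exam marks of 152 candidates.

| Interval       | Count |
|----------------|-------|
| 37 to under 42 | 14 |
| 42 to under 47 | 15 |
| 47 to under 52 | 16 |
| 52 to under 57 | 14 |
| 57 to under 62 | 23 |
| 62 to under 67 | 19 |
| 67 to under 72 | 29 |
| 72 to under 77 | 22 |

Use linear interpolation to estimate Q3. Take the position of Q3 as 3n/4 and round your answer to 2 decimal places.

Cumulative frequencies: 14, 29, 45, 59, 82, 101, 130, 152
n = 152; position = 3n/4 = 114.
This falls in the class 67 to under 72: L = 67, F = 101, f = 29, h = 5.
Upper quartile ≈ 67 + ((114 − 101) / 29) × 5 = 69.2414

69.24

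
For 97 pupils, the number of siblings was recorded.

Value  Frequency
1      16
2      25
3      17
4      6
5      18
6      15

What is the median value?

3

Cumulative frequencies: 16, 41, 58, 64, 82, 97
n = 97, so the median is the value in position (n+1)/2 = 49.
Position 49 falls at value 3.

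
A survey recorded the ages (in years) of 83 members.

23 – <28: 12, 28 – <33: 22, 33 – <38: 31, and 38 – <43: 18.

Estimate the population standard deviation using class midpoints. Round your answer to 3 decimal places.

4.864

Midpoints: 25.5, 30.5, 35.5, 40.5
n = 83, Σfm = 2806.5, mean = 33.8133
Σfm² = 96860.75
Σf(m − x̄)² = Σfm² − (Σfm)²/n = 96860.75 − 2806.5²/83 = 1963.8554
Population variance = 1963.8554 / 83 = 23.6609
Standard deviation = √23.6609 = 4.8642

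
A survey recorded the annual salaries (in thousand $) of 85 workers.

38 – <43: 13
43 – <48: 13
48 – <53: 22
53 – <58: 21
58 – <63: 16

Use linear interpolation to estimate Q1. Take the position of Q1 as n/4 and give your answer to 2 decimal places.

Cumulative frequencies: 13, 26, 48, 69, 85
n = 85; position = n/4 = 21.25.
This falls in the class 43 – <48: L = 43, F = 13, f = 13, h = 5.
Lower quartile ≈ 43 + ((21.25 − 13) / 13) × 5 = 46.1731

46.17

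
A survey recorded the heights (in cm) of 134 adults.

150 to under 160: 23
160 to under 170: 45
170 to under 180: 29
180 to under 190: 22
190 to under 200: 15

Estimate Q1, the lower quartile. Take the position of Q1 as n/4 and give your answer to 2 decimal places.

162.33

Cumulative frequencies: 23, 68, 97, 119, 134
n = 134; position = n/4 = 33.5.
This falls in the class 160 to under 170: L = 160, F = 23, f = 45, h = 10.
Lower quartile ≈ 160 + ((33.5 − 23) / 45) × 10 = 162.3333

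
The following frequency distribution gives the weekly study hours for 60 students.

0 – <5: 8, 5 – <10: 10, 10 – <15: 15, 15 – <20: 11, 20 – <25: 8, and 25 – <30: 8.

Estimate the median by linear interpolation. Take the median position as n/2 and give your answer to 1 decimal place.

14.0

Cumulative frequencies: 8, 18, 33, 44, 52, 60
n = 60; position = n/2 = 30.
This falls in the class 10 – <15: L = 10, F = 18, f = 15, h = 5.
Median ≈ 10 + ((30 − 18) / 15) × 5 = 14.0000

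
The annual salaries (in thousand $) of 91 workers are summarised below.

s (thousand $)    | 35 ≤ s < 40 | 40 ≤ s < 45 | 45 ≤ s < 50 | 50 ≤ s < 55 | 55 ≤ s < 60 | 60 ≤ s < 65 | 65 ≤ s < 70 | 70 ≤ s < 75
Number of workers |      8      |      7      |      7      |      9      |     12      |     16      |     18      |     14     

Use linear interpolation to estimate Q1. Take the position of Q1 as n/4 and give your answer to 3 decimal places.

Cumulative frequencies: 8, 15, 22, 31, 43, 59, 77, 91
n = 91; position = n/4 = 22.75.
This falls in the class 50 ≤ s < 55: L = 50, F = 22, f = 9, h = 5.
Lower quartile ≈ 50 + ((22.75 − 22) / 9) × 5 = 50.4167

50.417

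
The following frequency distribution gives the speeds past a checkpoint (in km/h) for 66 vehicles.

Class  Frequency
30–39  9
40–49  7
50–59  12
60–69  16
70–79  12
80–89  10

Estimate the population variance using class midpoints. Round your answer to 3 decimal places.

251.997

Midpoints: 34.5, 44.5, 54.5, 64.5, 74.5, 84.5
n = 66, Σfm = 4047, mean = 61.3182
Σfm² = 264786.5
Σf(m − x̄)² = Σfm² − (Σfm)²/n = 264786.5 − 4047²/66 = 16631.8182
Population variance = 16631.8182 / 66 = 251.9972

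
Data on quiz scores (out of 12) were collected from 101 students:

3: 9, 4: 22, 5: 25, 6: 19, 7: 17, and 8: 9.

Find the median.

5

Cumulative frequencies: 9, 31, 56, 75, 92, 101
n = 101, so the median is the value in position (n+1)/2 = 51.
Position 51 falls at value 5.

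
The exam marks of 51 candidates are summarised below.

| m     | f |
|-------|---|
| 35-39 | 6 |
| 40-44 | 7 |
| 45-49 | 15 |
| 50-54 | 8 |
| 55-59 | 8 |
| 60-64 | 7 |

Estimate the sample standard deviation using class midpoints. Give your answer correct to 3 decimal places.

7.770

Midpoints: 37, 42, 47, 52, 57, 62
n = 51, Σfm = 2527, mean = 49.5490
Σfm² = 128229
Σf(m − x̄)² = Σfm² − (Σfm)²/n = 128229 − 2527²/51 = 3018.6275
Sample variance = 3018.6275 / 50 = 60.3725
Standard deviation = √60.3725 = 7.7700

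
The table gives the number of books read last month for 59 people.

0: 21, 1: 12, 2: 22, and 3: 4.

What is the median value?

Cumulative frequencies: 21, 33, 55, 59
n = 59, so the median is the value in position (n+1)/2 = 30.
Position 30 falls at value 1.

1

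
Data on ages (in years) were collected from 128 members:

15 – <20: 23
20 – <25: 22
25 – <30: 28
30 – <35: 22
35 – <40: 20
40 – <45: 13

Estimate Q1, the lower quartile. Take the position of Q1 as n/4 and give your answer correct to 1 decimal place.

22.0

Cumulative frequencies: 23, 45, 73, 95, 115, 128
n = 128; position = n/4 = 32.
This falls in the class 20 – <25: L = 20, F = 23, f = 22, h = 5.
Lower quartile ≈ 20 + ((32 − 23) / 22) × 5 = 22.0455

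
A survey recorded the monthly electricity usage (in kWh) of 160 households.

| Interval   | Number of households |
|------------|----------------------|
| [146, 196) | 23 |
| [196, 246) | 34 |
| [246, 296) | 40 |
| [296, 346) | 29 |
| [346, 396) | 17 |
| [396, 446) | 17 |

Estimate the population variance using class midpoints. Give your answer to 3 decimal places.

Midpoints: 171, 221, 271, 321, 371, 421
n = 160, Σfm = 45060, mean = 281.6250
Σfm² = 13611960
Σf(m − x̄)² = Σfm² − (Σfm)²/n = 13611960 − 45060²/160 = 921937.5000
Population variance = 921937.5000 / 160 = 5762.1094

5762.109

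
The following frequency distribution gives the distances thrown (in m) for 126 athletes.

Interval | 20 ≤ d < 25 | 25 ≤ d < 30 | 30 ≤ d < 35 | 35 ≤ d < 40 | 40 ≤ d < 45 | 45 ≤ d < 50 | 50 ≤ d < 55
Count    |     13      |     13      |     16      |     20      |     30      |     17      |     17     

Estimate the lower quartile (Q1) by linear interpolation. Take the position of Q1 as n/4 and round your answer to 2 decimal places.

31.72

Cumulative frequencies: 13, 26, 42, 62, 92, 109, 126
n = 126; position = n/4 = 31.5.
This falls in the class 30 ≤ d < 35: L = 30, F = 26, f = 16, h = 5.
Lower quartile ≈ 30 + ((31.5 − 26) / 16) × 5 = 31.7188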